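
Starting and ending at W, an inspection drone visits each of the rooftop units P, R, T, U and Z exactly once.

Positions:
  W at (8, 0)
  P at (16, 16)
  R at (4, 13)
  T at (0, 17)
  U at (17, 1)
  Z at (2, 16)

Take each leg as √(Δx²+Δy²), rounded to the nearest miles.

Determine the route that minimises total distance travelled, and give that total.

With 5 stops there are 5!/2 = 60 distinct round trips (a route and its reverse cost the same).
W→P→R→T→U→Z→W: 18+12+6+23+21+17 = 97
W→P→R→T→Z→U→W: 18+12+6+2+21+9 = 68
W→P→R→U→T→Z→W: 18+12+18+23+2+17 = 90
W→P→R→U→Z→T→W: 18+12+18+21+2+19 = 90
W→P→R→Z→T→U→W: 18+12+4+2+23+9 = 68
W→P→R→Z→U→T→W: 18+12+4+21+23+19 = 97
W→P→T→R→U→Z→W: 18+16+6+18+21+17 = 96
W→P→T→R→Z→U→W: 18+16+6+4+21+9 = 74
W→P→T→U→R→Z→W: 18+16+23+18+4+17 = 96
W→P→T→U→Z→R→W: 18+16+23+21+4+14 = 96
W→P→T→Z→R→U→W: 18+16+2+4+18+9 = 67
W→P→T→Z→U→R→W: 18+16+2+21+18+14 = 89
W→P→U→R→T→Z→W: 18+15+18+6+2+17 = 76
W→P→U→R→Z→T→W: 18+15+18+4+2+19 = 76
… (46 more)
W→R→T→Z→P→U→W: 14+6+2+14+15+9 = 60  ← best
The minimum is 60.
One optimal route: W → R → T → Z → P → U → W (or its reverse).

Shortest round trip = 60 miles.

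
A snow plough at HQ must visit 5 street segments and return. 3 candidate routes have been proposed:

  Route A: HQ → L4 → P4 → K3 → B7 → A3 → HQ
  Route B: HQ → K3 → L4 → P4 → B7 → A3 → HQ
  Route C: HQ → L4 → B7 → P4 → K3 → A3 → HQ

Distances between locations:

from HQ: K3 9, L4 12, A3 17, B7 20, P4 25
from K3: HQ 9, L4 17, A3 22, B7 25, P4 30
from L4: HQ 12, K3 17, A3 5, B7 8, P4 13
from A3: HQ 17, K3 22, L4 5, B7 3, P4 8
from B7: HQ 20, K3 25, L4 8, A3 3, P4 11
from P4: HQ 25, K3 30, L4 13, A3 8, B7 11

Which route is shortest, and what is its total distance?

Route A: 12 + 13 + 30 + 25 + 3 + 17 = 100
Route B: 9 + 17 + 13 + 11 + 3 + 17 = 70
Route C: 12 + 8 + 11 + 30 + 22 + 17 = 100

70 — Route B is the shortest.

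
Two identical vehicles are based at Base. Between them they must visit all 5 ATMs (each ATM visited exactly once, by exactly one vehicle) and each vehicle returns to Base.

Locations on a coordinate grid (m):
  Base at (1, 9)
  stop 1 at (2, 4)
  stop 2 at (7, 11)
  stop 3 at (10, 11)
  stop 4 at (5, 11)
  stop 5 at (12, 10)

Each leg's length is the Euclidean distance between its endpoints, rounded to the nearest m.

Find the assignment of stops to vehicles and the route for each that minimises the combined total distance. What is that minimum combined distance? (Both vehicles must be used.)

There are 2^4 − 1 = 15 ways to divide the 5 stops into two non-empty groups. For each, the best each vehicle can do is its own shortest tour through its group:
  {stop 1} + {stop 2, stop 3, stop 4, stop 5}: 10 + 22 = 32
  {stop 2} + {stop 1, stop 3, stop 4, stop 5}: 12 + 28 = 40
  {stop 1, stop 2} + {stop 3, stop 4, stop 5}: 20 + 22 = 42
  {stop 3} + {stop 1, stop 2, stop 4, stop 5}: 18 + 28 = 46
  {stop 1, stop 3} + {stop 2, stop 4, stop 5}: 25 + 22 = 47
  {stop 2, stop 3} + {stop 1, stop 4, stop 5}: 18 + 28 = 46
  … (15 splits in total)
Best: vehicle 1 Base → stop 1 → Base = 10; vehicle 2 Base → stop 2 → stop 3 → stop 5 → stop 4 → Base = 22; combined 32.

32 m — the smallest possible combined total.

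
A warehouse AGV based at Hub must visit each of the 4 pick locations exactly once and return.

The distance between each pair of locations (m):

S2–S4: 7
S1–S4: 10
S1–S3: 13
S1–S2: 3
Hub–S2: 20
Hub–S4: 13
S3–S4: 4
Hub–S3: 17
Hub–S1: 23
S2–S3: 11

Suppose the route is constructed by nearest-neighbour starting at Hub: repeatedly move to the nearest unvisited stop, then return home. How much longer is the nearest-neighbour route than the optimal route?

Excess over optimum: 1 m.

From Hub: S4=13, S3=17, S2=20, S1=23 → choose S4 (13).
From S4: S3=4, S2=7, S1=10 → choose S3 (4).
From S3: S2=11, S1=13 → choose S2 (11).
From S2: S1=3 → choose S1 (3).
NN route Hub → S4 → S3 → S2 → S1 → Hub costs 54.
Optimal: Hub → S2 → S1 → S3 → S4 → Hub costs 53 (by enumerating all 12 distinct tours).
Excess = 54 − 53 = 1.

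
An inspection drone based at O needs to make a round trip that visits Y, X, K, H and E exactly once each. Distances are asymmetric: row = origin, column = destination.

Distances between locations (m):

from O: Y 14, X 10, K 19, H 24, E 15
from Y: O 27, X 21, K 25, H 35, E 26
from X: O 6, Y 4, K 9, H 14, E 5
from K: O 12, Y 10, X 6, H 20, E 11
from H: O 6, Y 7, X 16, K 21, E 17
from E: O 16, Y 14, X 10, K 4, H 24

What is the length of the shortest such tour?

O→Y→X→K→H→E→O: 14+21+9+20+17+16 = 97
O→Y→X→K→E→H→O: 14+21+9+11+24+6 = 85
O→Y→X→H→K→E→O: 14+21+14+21+11+16 = 97
O→Y→X→H→E→K→O: 14+21+14+17+4+12 = 82
O→Y→X→E→K→H→O: 14+21+5+4+20+6 = 70
O→Y→X→E→H→K→O: 14+21+5+24+21+12 = 97
O→Y→K→X→H→E→O: 14+25+6+14+17+16 = 92
O→Y→K→X→E→H→O: 14+25+6+5+24+6 = 80
O→Y→K→H→X→E→O: 14+25+20+16+5+16 = 96
O→Y→K→H→E→X→O: 14+25+20+17+10+6 = 92
O→Y→K→E→X→H→O: 14+25+11+10+14+6 = 80
O→Y→K→E→H→X→O: 14+25+11+24+16+6 = 96
O→Y→H→X→K→E→O: 14+35+16+9+11+16 = 101
O→Y→H→X→E→K→O: 14+35+16+5+4+12 = 86
… (106 more)
The minimum is 70.
One optimal route: O → Y → X → E → K → H → O.

70 m — the shortest possible round trip.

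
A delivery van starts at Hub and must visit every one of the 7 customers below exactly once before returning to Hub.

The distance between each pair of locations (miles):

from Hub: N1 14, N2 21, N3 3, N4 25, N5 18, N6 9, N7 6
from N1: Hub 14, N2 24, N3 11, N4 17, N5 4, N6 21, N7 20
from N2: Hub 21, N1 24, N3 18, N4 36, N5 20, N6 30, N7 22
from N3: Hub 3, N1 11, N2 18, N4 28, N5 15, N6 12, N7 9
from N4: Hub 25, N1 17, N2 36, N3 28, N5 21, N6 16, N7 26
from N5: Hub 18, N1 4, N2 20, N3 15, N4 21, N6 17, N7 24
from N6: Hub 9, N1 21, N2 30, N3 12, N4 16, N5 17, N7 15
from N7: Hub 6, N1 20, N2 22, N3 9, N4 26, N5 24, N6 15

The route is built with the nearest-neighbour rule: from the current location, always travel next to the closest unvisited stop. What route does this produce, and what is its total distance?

Total distance 105 miles via the nearest-neighbour route Hub → N3 → N7 → N6 → N4 → N1 → N5 → N2 → Hub.

From Hub: distances to unvisited — N3=3, N7=6, N6=9, N1=14, N5=18, N2=21, N4=25. Nearest is N3 (3).
From N3: distances to unvisited — N7=9, N1=11, N6=12, N5=15, N2=18, N4=28. Nearest is N7 (9).
From N7: distances to unvisited — N6=15, N1=20, N2=22, N5=24, N4=26. Nearest is N6 (15).
From N6: distances to unvisited — N4=16, N5=17, N1=21, N2=30. Nearest is N4 (16).
From N4: distances to unvisited — N1=17, N5=21, N2=36. Nearest is N1 (17).
From N1: distances to unvisited — N5=4, N2=24. Nearest is N5 (4).
From N5: distances to unvisited — N2=20. Nearest is N2 (20).
Return N2→Hub: 21.
Total = 3 + 9 + 15 + 16 + 17 + 4 + 20 + 21 = 105.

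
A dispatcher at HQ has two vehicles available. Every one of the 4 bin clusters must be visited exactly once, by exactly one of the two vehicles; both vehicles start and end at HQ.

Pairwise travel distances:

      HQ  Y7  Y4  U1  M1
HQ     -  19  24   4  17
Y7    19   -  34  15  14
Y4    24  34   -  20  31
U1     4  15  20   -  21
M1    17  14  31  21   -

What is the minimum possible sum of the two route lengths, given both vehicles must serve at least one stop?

Minimum combined distance: 96.

Check every non-empty split of the stops between the two vehicles; for each half take its own optimal tour:
  {Y7} + {Y4, U1, M1}: 38 + 72 = 110
  {Y4} + {Y7, U1, M1}: 48 + 50 = 98
  {Y7, Y4} + {U1, M1}: 77 + 42 = 119
  {U1} + {Y7, Y4, M1}: 8 + 88 = 96
  {Y7, U1} + {Y4, M1}: 38 + 72 = 110
  {Y4, U1} + {Y7, M1}: 48 + 50 = 98
  … (7 splits in total)
Best: vehicle 1 HQ → U1 → HQ = 8; vehicle 2 HQ → Y7 → M1 → Y4 → HQ = 88; combined 96.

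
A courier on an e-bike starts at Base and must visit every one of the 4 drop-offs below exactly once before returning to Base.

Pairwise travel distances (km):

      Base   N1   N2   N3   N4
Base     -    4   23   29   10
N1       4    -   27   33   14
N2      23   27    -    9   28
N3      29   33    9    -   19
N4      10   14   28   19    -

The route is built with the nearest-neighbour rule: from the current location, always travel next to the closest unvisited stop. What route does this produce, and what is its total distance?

Nearest-neighbour total = 69 km; route Base → N1 → N4 → N3 → N2 → Base.

From Base: distances to unvisited — N1=4, N4=10, N2=23, N3=29. Nearest is N1 (4).
From N1: distances to unvisited — N4=14, N2=27, N3=33. Nearest is N4 (14).
From N4: distances to unvisited — N3=19, N2=28. Nearest is N3 (19).
From N3: distances to unvisited — N2=9. Nearest is N2 (9).
Return N2→Base: 23.
Total = 4 + 14 + 19 + 9 + 23 = 69.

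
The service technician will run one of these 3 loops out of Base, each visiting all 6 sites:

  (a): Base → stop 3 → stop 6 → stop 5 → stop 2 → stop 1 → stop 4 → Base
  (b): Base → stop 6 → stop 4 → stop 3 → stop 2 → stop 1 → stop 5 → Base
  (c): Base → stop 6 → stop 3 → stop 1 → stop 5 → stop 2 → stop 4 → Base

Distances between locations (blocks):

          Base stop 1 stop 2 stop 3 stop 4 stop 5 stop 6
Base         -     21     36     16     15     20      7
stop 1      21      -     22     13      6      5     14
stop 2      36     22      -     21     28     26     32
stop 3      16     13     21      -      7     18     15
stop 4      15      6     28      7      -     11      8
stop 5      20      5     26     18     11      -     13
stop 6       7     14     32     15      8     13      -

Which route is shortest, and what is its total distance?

90 blocks — (b) is the shortest.

(a): 16 + 15 + 13 + 26 + 22 + 6 + 15 = 113
(b): 7 + 8 + 7 + 21 + 22 + 5 + 20 = 90
(c): 7 + 15 + 13 + 5 + 26 + 28 + 15 = 109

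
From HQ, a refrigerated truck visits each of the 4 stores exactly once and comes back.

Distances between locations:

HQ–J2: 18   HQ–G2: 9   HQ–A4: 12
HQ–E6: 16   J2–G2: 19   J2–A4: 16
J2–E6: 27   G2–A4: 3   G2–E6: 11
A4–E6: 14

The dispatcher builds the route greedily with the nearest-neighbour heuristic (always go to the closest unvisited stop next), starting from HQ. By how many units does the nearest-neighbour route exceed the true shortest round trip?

From HQ: G2=9, A4=12, E6=16, J2=18 → choose G2 (9).
From G2: A4=3, E6=11, J2=19 → choose A4 (3).
From A4: E6=14, J2=16 → choose E6 (14).
From E6: J2=27 → choose J2 (27).
NN route HQ → G2 → A4 → E6 → J2 → HQ costs 71.
Optimal: HQ → J2 → A4 → G2 → E6 → HQ costs 64 (by enumerating all 12 distinct tours).
Excess = 71 − 64 = 7.

Excess over optimum: 7.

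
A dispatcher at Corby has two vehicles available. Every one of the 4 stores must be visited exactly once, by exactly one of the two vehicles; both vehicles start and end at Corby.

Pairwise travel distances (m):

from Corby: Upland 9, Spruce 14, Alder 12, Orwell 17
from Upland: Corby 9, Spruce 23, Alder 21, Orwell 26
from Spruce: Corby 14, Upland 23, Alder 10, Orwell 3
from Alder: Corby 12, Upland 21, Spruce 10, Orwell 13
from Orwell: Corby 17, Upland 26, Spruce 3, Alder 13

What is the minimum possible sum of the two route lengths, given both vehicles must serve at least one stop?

60 m — the smallest possible combined total.

There are 2^3 − 1 = 7 ways to divide the 4 stops into two non-empty groups. For each, the best each vehicle can do is its own shortest tour through its group:
  {Upland} + {Spruce, Alder, Orwell}: 18 + 42 = 60
  {Spruce} + {Upland, Alder, Orwell}: 28 + 60 = 88
  {Upland, Spruce} + {Alder, Orwell}: 46 + 42 = 88
  {Alder} + {Upland, Spruce, Orwell}: 24 + 52 = 76
  {Upland, Alder} + {Spruce, Orwell}: 42 + 34 = 76
  {Spruce, Alder} + {Upland, Orwell}: 36 + 52 = 88
  … (7 splits in total)
Best: vehicle 1 Corby → Upland → Corby = 18; vehicle 2 Corby → Spruce → Orwell → Alder → Corby = 42; combined 60.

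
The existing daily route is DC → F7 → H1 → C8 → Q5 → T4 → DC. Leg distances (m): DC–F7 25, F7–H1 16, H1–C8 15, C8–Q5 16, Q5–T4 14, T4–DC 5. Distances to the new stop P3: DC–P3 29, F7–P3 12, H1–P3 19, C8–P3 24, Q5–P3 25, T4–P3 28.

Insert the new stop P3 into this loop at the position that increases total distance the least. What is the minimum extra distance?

Adding 15 m by placing P3 on the F7–H1 leg.

Insertion cost between consecutive stops i–j is d(i,P3) + d(P3,j) − d(i,j):
  between DC and F7: 29 + 12 − 25 = 16
  between F7 and H1: 12 + 19 − 16 = 15
  between H1 and C8: 19 + 24 − 15 = 28
  between C8 and Q5: 24 + 25 − 16 = 33
  between Q5 and T4: 25 + 28 − 14 = 39
  between T4 and DC: 28 + 29 − 5 = 52
Cheapest insertion is between F7 and H1, adding 15.
New total = 91 + 15 = 106.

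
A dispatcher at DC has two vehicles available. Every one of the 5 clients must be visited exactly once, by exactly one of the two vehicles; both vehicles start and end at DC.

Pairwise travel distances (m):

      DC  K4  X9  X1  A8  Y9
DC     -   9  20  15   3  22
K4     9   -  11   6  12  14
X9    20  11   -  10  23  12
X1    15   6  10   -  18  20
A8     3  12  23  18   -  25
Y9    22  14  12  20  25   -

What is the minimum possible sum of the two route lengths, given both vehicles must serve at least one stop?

Check every non-empty split of the stops between the two vehicles; for each half take its own optimal tour:
  {K4} + {X9, X1, A8, Y9}: 18 + 65 = 83
  {X9} + {K4, X1, A8, Y9}: 40 + 63 = 103
  {K4, X9} + {X1, A8, Y9}: 40 + 63 = 103
  {X1} + {K4, X9, A8, Y9}: 30 + 60 = 90
  {K4, X1} + {X9, A8, Y9}: 30 + 60 = 90
  {X9, X1} + {K4, A8, Y9}: 45 + 51 = 96
  … (15 splits in total)
  {A8} + {K4, X9, X1, Y9}: 6 + 59 = 65  ← best
Best: vehicle 1 DC → A8 → DC = 6; vehicle 2 DC → K4 → X1 → X9 → Y9 → DC = 59; combined 65.

Minimum combined distance: 65 m.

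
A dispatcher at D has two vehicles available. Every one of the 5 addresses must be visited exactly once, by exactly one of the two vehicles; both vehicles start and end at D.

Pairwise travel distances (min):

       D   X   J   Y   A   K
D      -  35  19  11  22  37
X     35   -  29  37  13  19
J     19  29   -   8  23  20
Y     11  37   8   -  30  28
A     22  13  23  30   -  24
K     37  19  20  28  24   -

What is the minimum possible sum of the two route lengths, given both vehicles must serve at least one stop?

115 min — the smallest possible combined total.

There are 2^4 − 1 = 15 ways to divide the 5 stops into two non-empty groups. For each, the best each vehicle can do is its own shortest tour through its group:
  {X} + {J, Y, A, K}: 70 + 85 = 155
  {J} + {X, Y, A, K}: 38 + 93 = 131
  {X, J} + {Y, A, K}: 83 + 85 = 168
  {Y} + {X, J, A, K}: 22 + 93 = 115
  {X, Y} + {J, A, K}: 83 + 85 = 168
  {J, Y} + {X, A, K}: 38 + 91 = 129
  … (15 splits in total)
Best: vehicle 1 D → Y → D = 22; vehicle 2 D → J → K → X → A → D = 93; combined 115.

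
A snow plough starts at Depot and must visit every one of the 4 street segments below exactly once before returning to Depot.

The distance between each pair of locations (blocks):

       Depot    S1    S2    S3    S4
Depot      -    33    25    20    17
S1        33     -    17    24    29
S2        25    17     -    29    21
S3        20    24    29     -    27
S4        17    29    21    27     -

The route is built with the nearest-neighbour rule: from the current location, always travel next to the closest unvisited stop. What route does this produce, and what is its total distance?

At Depot the remaining stops are S4 17, S3 20, S2 25, S1 33; go to S4.
At S4 the remaining stops are S2 21, S3 27, S1 29; go to S2.
At S2 the remaining stops are S1 17, S3 29; go to S1.
At S1 the remaining stops are S3 24; go to S3.
Return S3→Depot: 20.
Total = 17 + 21 + 17 + 24 + 20 = 99.

Nearest-neighbour total = 99 blocks; route Depot → S4 → S2 → S1 → S3 → Depot.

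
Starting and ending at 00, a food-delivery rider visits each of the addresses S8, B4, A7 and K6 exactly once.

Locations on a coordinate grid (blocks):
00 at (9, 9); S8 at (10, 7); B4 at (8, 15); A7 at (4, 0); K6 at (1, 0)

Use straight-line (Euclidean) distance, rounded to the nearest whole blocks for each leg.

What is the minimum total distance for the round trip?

37 blocks — the shortest possible round trip.

00→S8→B4→A7→K6→00: 2+8+16+3+12 = 41
00→S8→B4→K6→A7→00: 2+8+17+3+10 = 40
00→S8→A7→B4→K6→00: 2+9+16+17+12 = 56
00→S8→A7→K6→B4→00: 2+9+3+17+6 = 37
00→S8→K6→B4→A7→00: 2+11+17+16+10 = 56
00→S8→K6→A7→B4→00: 2+11+3+16+6 = 38
00→B4→S8→A7→K6→00: 6+8+9+3+12 = 38
00→B4→S8→K6→A7→00: 6+8+11+3+10 = 38
00→B4→A7→S8→K6→00: 6+16+9+11+12 = 54
00→B4→K6→S8→A7→00: 6+17+11+9+10 = 53
00→A7→S8→B4→K6→00: 10+9+8+17+12 = 56
00→A7→B4→S8→K6→00: 10+16+8+11+12 = 57
The minimum is 37.
One optimal route: 00 → S8 → A7 → K6 → B4 → 00 (or its reverse).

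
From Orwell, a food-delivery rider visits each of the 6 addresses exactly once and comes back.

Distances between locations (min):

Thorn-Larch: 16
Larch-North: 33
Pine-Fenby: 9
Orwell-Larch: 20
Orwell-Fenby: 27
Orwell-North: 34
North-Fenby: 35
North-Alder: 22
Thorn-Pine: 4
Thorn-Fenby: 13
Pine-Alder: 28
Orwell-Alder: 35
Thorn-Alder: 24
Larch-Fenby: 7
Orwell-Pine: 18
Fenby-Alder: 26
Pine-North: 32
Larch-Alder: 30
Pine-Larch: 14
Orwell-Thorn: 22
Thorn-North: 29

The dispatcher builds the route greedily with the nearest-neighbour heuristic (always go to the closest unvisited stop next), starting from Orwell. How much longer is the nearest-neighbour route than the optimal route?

The nearest-neighbour route is 8 min longer than optimal.

From Orwell: Pine=18, Larch=20, Thorn=22, Fenby=27, North=34, Alder=35 → choose Pine (18).
From Pine: Thorn=4, Fenby=9, Larch=14, Alder=28, North=32 → choose Thorn (4).
From Thorn: Fenby=13, Larch=16, Alder=24, North=29 → choose Fenby (13).
From Fenby: Larch=7, Alder=26, North=35 → choose Larch (7).
From Larch: Alder=30, North=33 → choose Alder (30).
From Alder: North=22 → choose North (22).
NN route Orwell → Pine → Thorn → Fenby → Larch → Alder → North → Orwell costs 128.
Optimal: Orwell → Larch → Fenby → Pine → Thorn → Alder → North → Orwell costs 120 (by enumerating all 360 distinct tours).
Excess = 128 − 120 = 8.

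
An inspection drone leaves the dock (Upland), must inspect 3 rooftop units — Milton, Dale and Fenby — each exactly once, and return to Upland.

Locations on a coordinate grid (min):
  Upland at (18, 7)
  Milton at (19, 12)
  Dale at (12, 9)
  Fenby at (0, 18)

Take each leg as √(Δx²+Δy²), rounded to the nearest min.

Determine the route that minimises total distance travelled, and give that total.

There are 3 distinct closed tours to check (reversals are equivalent).
Upland - Milton - Dale - Fenby - Upland: 5+8+15+21 = 49
Upland - Milton - Fenby - Dale - Upland: 5+20+15+6 = 46
Upland - Dale - Milton - Fenby - Upland: 6+8+20+21 = 55
The minimum is 46.
One optimal route: Upland → Milton → Fenby → Dale → Upland (or its reverse).

Minimum total distance: 46 min.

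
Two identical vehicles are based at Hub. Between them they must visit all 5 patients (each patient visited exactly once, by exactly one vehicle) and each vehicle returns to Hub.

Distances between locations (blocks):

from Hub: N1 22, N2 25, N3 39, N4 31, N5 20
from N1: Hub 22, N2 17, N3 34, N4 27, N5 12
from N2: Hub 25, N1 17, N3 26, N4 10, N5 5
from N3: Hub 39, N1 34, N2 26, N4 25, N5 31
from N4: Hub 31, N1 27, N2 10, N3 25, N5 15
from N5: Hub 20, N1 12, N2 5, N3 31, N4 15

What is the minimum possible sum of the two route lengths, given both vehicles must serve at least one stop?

143 blocks — the smallest possible combined total.

There are 2^4 − 1 = 15 ways to divide the 5 stops into two non-empty groups. For each, the best each vehicle can do is its own shortest tour through its group:
  {N1} + {N2, N3, N4, N5}: 44 + 99 = 143
  {N2} + {N1, N3, N4, N5}: 50 + 113 = 163
  {N1, N2} + {N3, N4, N5}: 64 + 99 = 163
  {N3} + {N1, N2, N4, N5}: 78 + 80 = 158
  {N1, N3} + {N2, N4, N5}: 95 + 66 = 161
  {N2, N3} + {N1, N4, N5}: 90 + 80 = 170
  … (15 splits in total)
Best: vehicle 1 Hub → N1 → Hub = 44; vehicle 2 Hub → N3 → N4 → N2 → N5 → Hub = 99; combined 143.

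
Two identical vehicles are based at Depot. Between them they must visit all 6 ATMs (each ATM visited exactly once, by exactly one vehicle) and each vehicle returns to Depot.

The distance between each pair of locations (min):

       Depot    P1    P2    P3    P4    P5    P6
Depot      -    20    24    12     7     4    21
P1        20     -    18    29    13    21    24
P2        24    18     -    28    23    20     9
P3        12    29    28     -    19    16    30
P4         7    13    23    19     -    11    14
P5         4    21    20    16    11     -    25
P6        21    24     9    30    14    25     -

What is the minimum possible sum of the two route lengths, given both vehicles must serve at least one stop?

There are 2^5 − 1 = 31 ways to divide the 6 stops into two non-empty groups. For each, the best each vehicle can do is its own shortest tour through its group:
  {P1} + {P2, P3, P4, P5, P6}: 40 + 78 = 118
  {P2} + {P1, P3, P4, P5, P6}: 48 + 94 = 142
  {P1, P2} + {P3, P4, P5, P6}: 62 + 71 = 133
  {P3} + {P1, P2, P4, P5, P6}: 24 + 73 = 97
  {P1, P3} + {P2, P4, P5, P6}: 61 + 54 = 115
  {P2, P3} + {P1, P4, P5, P6}: 64 + 70 = 134
  … (31 splits in total)
Best: vehicle 1 Depot → P3 → Depot = 24; vehicle 2 Depot → P4 → P6 → P2 → P1 → P5 → Depot = 73; combined 97.

Minimum combined distance: 97 min.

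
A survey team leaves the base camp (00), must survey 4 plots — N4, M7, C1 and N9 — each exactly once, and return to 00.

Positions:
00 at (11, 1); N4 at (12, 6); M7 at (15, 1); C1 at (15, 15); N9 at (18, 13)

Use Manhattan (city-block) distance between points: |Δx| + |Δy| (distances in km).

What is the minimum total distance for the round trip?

00-N4-M7-C1-N9-00: 6+8+14+5+19 = 52
00-N4-M7-N9-C1-00: 6+8+15+5+18 = 52
00-N4-C1-M7-N9-00: 6+12+14+15+19 = 66
00-N4-C1-N9-M7-00: 6+12+5+15+4 = 42
00-N4-N9-M7-C1-00: 6+13+15+14+18 = 66
00-N4-N9-C1-M7-00: 6+13+5+14+4 = 42
00-M7-N4-C1-N9-00: 4+8+12+5+19 = 48
00-M7-N4-N9-C1-00: 4+8+13+5+18 = 48
00-M7-C1-N4-N9-00: 4+14+12+13+19 = 62
00-M7-N9-N4-C1-00: 4+15+13+12+18 = 62
00-C1-N4-M7-N9-00: 18+12+8+15+19 = 72
00-C1-M7-N4-N9-00: 18+14+8+13+19 = 72
The minimum is 42.
One optimal route: 00 → N4 → C1 → N9 → M7 → 00 (or its reverse).

42 km — the shortest possible round trip.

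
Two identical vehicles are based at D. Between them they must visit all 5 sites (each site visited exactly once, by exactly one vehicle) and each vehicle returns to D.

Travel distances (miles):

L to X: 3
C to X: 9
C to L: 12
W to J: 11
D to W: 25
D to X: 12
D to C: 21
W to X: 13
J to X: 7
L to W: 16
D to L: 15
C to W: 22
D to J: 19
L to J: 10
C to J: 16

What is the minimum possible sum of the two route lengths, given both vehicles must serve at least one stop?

Check every non-empty split of the stops between the two vehicles; for each half take its own optimal tour:
  {C} + {L, W, J, X}: 42 + 61 = 103
  {L} + {C, W, J, X}: 30 + 73 = 103
  {C, L} + {W, J, X}: 48 + 55 = 103
  {W} + {C, L, J, X}: 50 + 62 = 112
  {C, W} + {L, J, X}: 68 + 44 = 112
  {L, W} + {C, J, X}: 56 + 56 = 112
  … (15 splits in total)
Best: vehicle 1 D → C → D = 42; vehicle 2 D → L → W → J → X → D = 61; combined 103.

103 miles — the smallest possible combined total.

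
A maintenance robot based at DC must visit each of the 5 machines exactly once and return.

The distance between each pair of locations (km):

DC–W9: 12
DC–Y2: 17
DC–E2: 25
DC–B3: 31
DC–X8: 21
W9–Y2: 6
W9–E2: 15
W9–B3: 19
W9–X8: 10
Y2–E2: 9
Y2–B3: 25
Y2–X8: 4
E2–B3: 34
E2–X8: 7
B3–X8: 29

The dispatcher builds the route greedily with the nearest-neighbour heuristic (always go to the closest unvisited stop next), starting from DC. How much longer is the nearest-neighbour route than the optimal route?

Excess over optimum: 2 km.

From DC: W9=12, Y2=17, X8=21, E2=25, B3=31 → choose W9 (12).
From W9: Y2=6, X8=10, E2=15, B3=19 → choose Y2 (6).
From Y2: X8=4, E2=9, B3=25 → choose X8 (4).
From X8: E2=7, B3=29 → choose E2 (7).
From E2: B3=34 → choose B3 (34).
NN route DC → W9 → Y2 → X8 → E2 → B3 → DC costs 94.
Optimal: DC → W9 → B3 → Y2 → X8 → E2 → DC costs 92 (by enumerating all 60 distinct tours).
Excess = 94 − 92 = 2.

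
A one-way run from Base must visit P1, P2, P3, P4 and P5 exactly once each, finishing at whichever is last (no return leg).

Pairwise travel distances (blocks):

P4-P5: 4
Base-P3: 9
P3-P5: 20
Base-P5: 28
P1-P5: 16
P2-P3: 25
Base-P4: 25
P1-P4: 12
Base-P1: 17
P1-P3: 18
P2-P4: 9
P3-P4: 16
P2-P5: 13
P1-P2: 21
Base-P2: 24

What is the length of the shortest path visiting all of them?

There are 5! = 120 possible orderings.
Base → P1 → P2 → P3 → P4 → P5: 17+21+25+16+4 = 83
Base → P1 → P2 → P3 → P5 → P4: 17+21+25+20+4 = 87
Base → P1 → P2 → P4 → P3 → P5: 17+21+9+16+20 = 83
Base → P1 → P2 → P4 → P5 → P3: 17+21+9+4+20 = 71
Base → P1 → P2 → P5 → P3 → P4: 17+21+13+20+16 = 87
Base → P1 → P2 → P5 → P4 → P3: 17+21+13+4+16 = 71
Base → P1 → P3 → P2 → P4 → P5: 17+18+25+9+4 = 73
Base → P1 → P3 → P2 → P5 → P4: 17+18+25+13+4 = 77
Base → P1 → P3 → P4 → P2 → P5: 17+18+16+9+13 = 73
Base → P1 → P3 → P4 → P5 → P2: 17+18+16+4+13 = 68
Base → P1 → P3 → P5 → P2 → P4: 17+18+20+13+9 = 77
Base → P1 → P3 → P5 → P4 → P2: 17+18+20+4+9 = 68
Base → P1 → P4 → P2 → P3 → P5: 17+12+9+25+20 = 83
Base → P1 → P4 → P2 → P5 → P3: 17+12+9+13+20 = 71
… (106 more)
Base → P3 → P1 → P4 → P5 → P2: 9+18+12+4+13 = 56  ← best
The minimum is 56.
One shortest path: Base → P3 → P1 → P4 → P5 → P2.

Shortest open route: 56 blocks.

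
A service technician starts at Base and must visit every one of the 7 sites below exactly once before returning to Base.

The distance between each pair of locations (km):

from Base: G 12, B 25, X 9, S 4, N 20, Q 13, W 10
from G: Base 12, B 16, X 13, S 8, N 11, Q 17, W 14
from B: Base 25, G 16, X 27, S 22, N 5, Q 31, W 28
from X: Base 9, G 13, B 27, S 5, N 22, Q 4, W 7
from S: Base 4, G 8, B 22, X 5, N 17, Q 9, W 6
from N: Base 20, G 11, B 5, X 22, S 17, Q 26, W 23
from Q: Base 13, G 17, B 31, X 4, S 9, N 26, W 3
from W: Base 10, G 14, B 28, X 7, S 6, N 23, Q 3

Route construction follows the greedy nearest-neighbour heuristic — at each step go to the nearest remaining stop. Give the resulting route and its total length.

From Base: distances to unvisited — S=4, X=9, W=10, G=12, Q=13, N=20, B=25. Nearest is S (4).
From S: distances to unvisited — X=5, W=6, G=8, Q=9, N=17, B=22. Nearest is X (5).
From X: distances to unvisited — Q=4, W=7, G=13, N=22, B=27. Nearest is Q (4).
From Q: distances to unvisited — W=3, G=17, N=26, B=31. Nearest is W (3).
From W: distances to unvisited — G=14, N=23, B=28. Nearest is G (14).
From G: distances to unvisited — N=11, B=16. Nearest is N (11).
From N: distances to unvisited — B=5. Nearest is B (5).
Return B→Base: 25.
Total = 4 + 5 + 4 + 3 + 14 + 11 + 5 + 25 = 71.

Nearest-neighbour total = 71 km; route Base → S → X → Q → W → G → N → B → Base.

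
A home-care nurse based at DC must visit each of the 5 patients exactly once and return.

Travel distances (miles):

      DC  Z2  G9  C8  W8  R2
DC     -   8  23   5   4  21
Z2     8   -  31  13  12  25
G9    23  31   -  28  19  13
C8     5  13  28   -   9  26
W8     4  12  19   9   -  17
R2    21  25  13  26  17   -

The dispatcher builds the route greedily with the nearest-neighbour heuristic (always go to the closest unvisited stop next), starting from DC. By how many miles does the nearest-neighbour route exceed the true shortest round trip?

The nearest-neighbour route is 8 miles longer than optimal.

From DC: W8=4, C8=5, Z2=8, R2=21, G9=23 → choose W8 (4).
From W8: C8=9, Z2=12, R2=17, G9=19 → choose C8 (9).
From C8: Z2=13, R2=26, G9=28 → choose Z2 (13).
From Z2: R2=25, G9=31 → choose R2 (25).
From R2: G9=13 → choose G9 (13).
NN route DC → W8 → C8 → Z2 → R2 → G9 → DC costs 87.
Optimal: DC → Z2 → R2 → G9 → W8 → C8 → DC costs 79 (by enumerating all 60 distinct tours).
Excess = 87 − 79 = 8.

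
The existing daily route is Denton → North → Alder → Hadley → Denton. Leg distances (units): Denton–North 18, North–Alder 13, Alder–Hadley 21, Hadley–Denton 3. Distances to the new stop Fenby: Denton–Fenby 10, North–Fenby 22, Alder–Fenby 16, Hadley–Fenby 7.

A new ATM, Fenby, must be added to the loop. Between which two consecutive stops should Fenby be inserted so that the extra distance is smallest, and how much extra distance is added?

+2 — insert Fenby between Alder and Hadley.

Insertion cost between consecutive stops i–j is d(i,Fenby) + d(Fenby,j) − d(i,j):
  between Denton and North: 10 + 22 − 18 = 14
  between North and Alder: 22 + 16 − 13 = 25
  between Alder and Hadley: 16 + 7 − 21 = 2
  between Hadley and Denton: 7 + 10 − 3 = 14
Cheapest insertion is between Alder and Hadley, adding 2.
New total = 55 + 2 = 57.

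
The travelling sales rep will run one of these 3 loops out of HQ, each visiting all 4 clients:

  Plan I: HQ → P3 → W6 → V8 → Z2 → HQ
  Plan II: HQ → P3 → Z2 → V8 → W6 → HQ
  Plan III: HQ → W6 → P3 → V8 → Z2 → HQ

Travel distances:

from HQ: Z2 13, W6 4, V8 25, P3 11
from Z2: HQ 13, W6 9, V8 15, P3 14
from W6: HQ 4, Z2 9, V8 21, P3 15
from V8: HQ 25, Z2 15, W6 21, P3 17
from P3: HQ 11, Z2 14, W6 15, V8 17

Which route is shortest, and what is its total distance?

64 — Plan III is the shortest.

Plan I: 11 + 15 + 21 + 15 + 13 = 75
Plan II: 11 + 14 + 15 + 21 + 4 = 65
Plan III: 4 + 15 + 17 + 15 + 13 = 64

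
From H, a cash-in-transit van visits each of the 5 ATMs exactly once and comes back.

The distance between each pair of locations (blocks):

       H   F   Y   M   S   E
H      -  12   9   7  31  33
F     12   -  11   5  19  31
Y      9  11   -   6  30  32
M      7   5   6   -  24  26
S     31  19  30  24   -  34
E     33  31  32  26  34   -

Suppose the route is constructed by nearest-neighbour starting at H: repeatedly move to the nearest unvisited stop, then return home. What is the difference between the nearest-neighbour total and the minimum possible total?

Excess over optimum: 14 blocks.

H: M=7, Y=9, F=12, S=31, E=33 ⇒ M
M: F=5, Y=6, S=24, E=26 ⇒ F
F: Y=11, S=19, E=31 ⇒ Y
Y: S=30, E=32 ⇒ S
S: E=34 ⇒ E
NN route H → M → F → Y → S → E → H costs 120.
Optimal: H → F → S → E → M → Y → H costs 106 (by enumerating all 60 distinct tours).
Excess = 120 − 106 = 14.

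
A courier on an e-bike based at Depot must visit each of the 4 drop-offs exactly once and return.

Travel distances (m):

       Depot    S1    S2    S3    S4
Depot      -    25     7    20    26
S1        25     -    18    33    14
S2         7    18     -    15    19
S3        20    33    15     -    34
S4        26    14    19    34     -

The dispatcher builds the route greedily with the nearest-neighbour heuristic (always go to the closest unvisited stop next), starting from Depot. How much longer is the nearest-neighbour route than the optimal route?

From Depot: S2=7, S3=20, S1=25, S4=26 → choose S2 (7).
From S2: S3=15, S1=18, S4=19 → choose S3 (15).
From S3: S1=33, S4=34 → choose S1 (33).
From S1: S4=14 → choose S4 (14).
NN route Depot → S2 → S3 → S1 → S4 → Depot costs 95.
Optimal: Depot → S1 → S4 → S2 → S3 → Depot costs 93 (by enumerating all 12 distinct tours).
Excess = 95 − 93 = 2.

2 m longer than the optimal tour.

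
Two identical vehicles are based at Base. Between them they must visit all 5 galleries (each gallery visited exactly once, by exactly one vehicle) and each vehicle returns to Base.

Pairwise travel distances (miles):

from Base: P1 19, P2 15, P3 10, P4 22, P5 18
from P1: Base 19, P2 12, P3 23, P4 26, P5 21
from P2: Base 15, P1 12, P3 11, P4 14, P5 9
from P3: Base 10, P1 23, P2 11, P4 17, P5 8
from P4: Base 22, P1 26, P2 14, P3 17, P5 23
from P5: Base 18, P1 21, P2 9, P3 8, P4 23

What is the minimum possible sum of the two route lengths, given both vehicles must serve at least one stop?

Check every non-empty split of the stops between the two vehicles; for each half take its own optimal tour:
  {P1} + {P2, P3, P4, P5}: 38 + 63 = 101
  {P2} + {P1, P3, P4, P5}: 30 + 86 = 116
  {P1, P2} + {P3, P4, P5}: 46 + 63 = 109
  {P3} + {P1, P2, P4, P5}: 20 + 85 = 105
  {P1, P3} + {P2, P4, P5}: 52 + 63 = 115
  {P2, P3} + {P1, P4, P5}: 36 + 85 = 121
  … (15 splits in total)
Best: vehicle 1 Base → P1 → Base = 38; vehicle 2 Base → P3 → P5 → P2 → P4 → Base = 63; combined 101.

101 miles — the smallest possible combined total.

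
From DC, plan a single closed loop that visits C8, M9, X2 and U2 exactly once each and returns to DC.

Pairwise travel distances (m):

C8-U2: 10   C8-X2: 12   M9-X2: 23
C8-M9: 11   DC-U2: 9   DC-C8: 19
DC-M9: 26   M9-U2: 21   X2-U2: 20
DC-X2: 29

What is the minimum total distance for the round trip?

There are 12 distinct closed tours to check (reversals are equivalent).
DC-C8-M9-X2-U2-DC: 19+11+23+20+9 = 82
DC-C8-M9-U2-X2-DC: 19+11+21+20+29 = 100
DC-C8-X2-M9-U2-DC: 19+12+23+21+9 = 84
DC-C8-X2-U2-M9-DC: 19+12+20+21+26 = 98
DC-C8-U2-M9-X2-DC: 19+10+21+23+29 = 102
DC-C8-U2-X2-M9-DC: 19+10+20+23+26 = 98
DC-M9-C8-X2-U2-DC: 26+11+12+20+9 = 78
DC-M9-C8-U2-X2-DC: 26+11+10+20+29 = 96
DC-M9-X2-C8-U2-DC: 26+23+12+10+9 = 80
DC-M9-U2-C8-X2-DC: 26+21+10+12+29 = 98
DC-X2-C8-M9-U2-DC: 29+12+11+21+9 = 82
DC-X2-M9-C8-U2-DC: 29+23+11+10+9 = 82
The minimum is 78.
One optimal route: DC → M9 → C8 → X2 → U2 → DC (or its reverse).

78 m — the shortest possible round trip.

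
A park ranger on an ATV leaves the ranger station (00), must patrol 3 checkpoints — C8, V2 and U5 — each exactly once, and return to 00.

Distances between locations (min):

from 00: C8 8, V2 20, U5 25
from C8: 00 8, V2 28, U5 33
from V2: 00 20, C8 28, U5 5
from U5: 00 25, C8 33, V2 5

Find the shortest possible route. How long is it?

There are 3 distinct closed tours to check (reversals are equivalent).
00-C8-V2-U5-00: 8+28+5+25 = 66
00-C8-U5-V2-00: 8+33+5+20 = 66
00-V2-C8-U5-00: 20+28+33+25 = 106
The minimum is 66.
One optimal route: 00 → C8 → V2 → U5 → 00 (or its reverse).

66 min — the shortest possible round trip.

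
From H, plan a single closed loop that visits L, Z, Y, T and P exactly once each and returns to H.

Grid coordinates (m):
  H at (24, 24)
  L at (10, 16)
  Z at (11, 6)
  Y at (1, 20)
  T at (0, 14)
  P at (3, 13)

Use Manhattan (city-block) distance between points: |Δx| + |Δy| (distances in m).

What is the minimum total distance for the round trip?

Minimum total distance: 86 m.

There are 60 distinct closed tours to check (reversals are equivalent).
H - L - Z - Y - T - P - H: 22+11+24+7+4+32 = 100
H - L - Z - Y - P - T - H: 22+11+24+9+4+34 = 104
H - L - Z - T - Y - P - H: 22+11+19+7+9+32 = 100
H - L - Z - T - P - Y - H: 22+11+19+4+9+27 = 92
H - L - Z - P - Y - T - H: 22+11+15+9+7+34 = 98
H - L - Z - P - T - Y - H: 22+11+15+4+7+27 = 86
H - L - Y - Z - T - P - H: 22+13+24+19+4+32 = 114
H - L - Y - Z - P - T - H: 22+13+24+15+4+34 = 112
H - L - Y - T - Z - P - H: 22+13+7+19+15+32 = 108
H - L - Y - T - P - Z - H: 22+13+7+4+15+31 = 92
H - L - Y - P - Z - T - H: 22+13+9+15+19+34 = 112
H - L - Y - P - T - Z - H: 22+13+9+4+19+31 = 98
H - L - T - Z - Y - P - H: 22+12+19+24+9+32 = 118
H - L - T - Z - P - Y - H: 22+12+19+15+9+27 = 104
… (46 more)
The minimum is 86.
One optimal route: H → L → Z → P → T → Y → H (or its reverse).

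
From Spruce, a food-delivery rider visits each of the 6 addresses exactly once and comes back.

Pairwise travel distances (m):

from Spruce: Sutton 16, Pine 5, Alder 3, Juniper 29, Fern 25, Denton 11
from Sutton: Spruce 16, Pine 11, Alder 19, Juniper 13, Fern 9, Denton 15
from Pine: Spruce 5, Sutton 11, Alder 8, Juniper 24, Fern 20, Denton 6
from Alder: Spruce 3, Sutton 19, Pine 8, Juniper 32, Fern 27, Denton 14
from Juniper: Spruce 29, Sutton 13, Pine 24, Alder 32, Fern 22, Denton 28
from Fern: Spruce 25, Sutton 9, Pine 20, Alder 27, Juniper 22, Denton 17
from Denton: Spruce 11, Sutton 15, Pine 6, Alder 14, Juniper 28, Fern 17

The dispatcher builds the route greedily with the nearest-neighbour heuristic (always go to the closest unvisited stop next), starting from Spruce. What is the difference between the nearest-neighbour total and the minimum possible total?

The nearest-neighbour route is 7 m longer than optimal.

From Spruce: Alder=3, Pine=5, Denton=11, Sutton=16, Fern=25, Juniper=29 → choose Alder (3).
From Alder: Pine=8, Denton=14, Sutton=19, Fern=27, Juniper=32 → choose Pine (8).
From Pine: Denton=6, Sutton=11, Fern=20, Juniper=24 → choose Denton (6).
From Denton: Sutton=15, Fern=17, Juniper=28 → choose Sutton (15).
From Sutton: Fern=9, Juniper=13 → choose Fern (9).
From Fern: Juniper=22 → choose Juniper (22).
NN route Spruce → Alder → Pine → Denton → Sutton → Fern → Juniper → Spruce costs 92.
Optimal: Spruce → Sutton → Juniper → Fern → Denton → Pine → Alder → Spruce costs 85 (by enumerating all 360 distinct tours).
Excess = 92 − 85 = 7.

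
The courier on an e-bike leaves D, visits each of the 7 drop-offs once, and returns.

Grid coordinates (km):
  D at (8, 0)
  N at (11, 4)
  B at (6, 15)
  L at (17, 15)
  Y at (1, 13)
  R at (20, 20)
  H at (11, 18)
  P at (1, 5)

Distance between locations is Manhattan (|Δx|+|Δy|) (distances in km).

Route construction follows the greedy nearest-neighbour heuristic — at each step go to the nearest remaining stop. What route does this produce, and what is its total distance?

D → [N:7 / P:12 / B:17 / Y:20 / H:21 / L:24 / R:32] → N (7)
N → [P:11 / H:14 / B:16 / L:17 / Y:19 / R:25] → P (11)
P → [Y:8 / B:15 / H:23 / L:26 / R:34] → Y (8)
Y → [B:7 / H:15 / L:18 / R:26] → B (7)
B → [H:8 / L:11 / R:19] → H (8)
H → [L:9 / R:11] → L (9)
L → [R:8] → R (8)
Return R→D: 32.
Total = 7 + 11 + 8 + 7 + 8 + 9 + 8 + 32 = 90.

Total distance 90 km via the nearest-neighbour route D → N → P → Y → B → H → L → R → D.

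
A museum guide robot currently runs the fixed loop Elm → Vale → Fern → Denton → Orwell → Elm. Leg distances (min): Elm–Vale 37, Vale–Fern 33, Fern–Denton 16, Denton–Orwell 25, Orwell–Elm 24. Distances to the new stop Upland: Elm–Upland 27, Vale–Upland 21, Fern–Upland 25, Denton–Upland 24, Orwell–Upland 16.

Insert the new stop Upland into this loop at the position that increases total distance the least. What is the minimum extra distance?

Minimum extra distance: 11 min, inserting Upland between Elm and Vale.

Insertion cost between consecutive stops i–j is d(i,Upland) + d(Upland,j) − d(i,j):
  between Elm and Vale: 27 + 21 − 37 = 11
  between Vale and Fern: 21 + 25 − 33 = 13
  between Fern and Denton: 25 + 24 − 16 = 33
  between Denton and Orwell: 24 + 16 − 25 = 15
  between Orwell and Elm: 16 + 27 − 24 = 19
Cheapest insertion is between Elm and Vale, adding 11.
New total = 135 + 11 = 146.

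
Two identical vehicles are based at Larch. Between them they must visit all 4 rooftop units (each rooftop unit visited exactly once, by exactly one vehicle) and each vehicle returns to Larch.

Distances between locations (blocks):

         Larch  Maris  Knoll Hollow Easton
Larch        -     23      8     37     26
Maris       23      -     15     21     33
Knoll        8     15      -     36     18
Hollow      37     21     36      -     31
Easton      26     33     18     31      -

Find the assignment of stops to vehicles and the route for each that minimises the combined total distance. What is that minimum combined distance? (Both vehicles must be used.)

There are 2^3 − 1 = 7 ways to divide the 4 stops into two non-empty groups. For each, the best each vehicle can do is its own shortest tour through its group:
  {Maris} + {Knoll, Hollow, Easton}: 46 + 94 = 140
  {Knoll} + {Maris, Hollow, Easton}: 16 + 101 = 117
  {Maris, Knoll} + {Hollow, Easton}: 46 + 94 = 140
  {Hollow} + {Maris, Knoll, Easton}: 74 + 82 = 156
  {Maris, Hollow} + {Knoll, Easton}: 81 + 52 = 133
  {Knoll, Hollow} + {Maris, Easton}: 81 + 82 = 163
  … (7 splits in total)
Best: vehicle 1 Larch → Knoll → Larch = 16; vehicle 2 Larch → Maris → Hollow → Easton → Larch = 101; combined 117.

117 blocks — the smallest possible combined total.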